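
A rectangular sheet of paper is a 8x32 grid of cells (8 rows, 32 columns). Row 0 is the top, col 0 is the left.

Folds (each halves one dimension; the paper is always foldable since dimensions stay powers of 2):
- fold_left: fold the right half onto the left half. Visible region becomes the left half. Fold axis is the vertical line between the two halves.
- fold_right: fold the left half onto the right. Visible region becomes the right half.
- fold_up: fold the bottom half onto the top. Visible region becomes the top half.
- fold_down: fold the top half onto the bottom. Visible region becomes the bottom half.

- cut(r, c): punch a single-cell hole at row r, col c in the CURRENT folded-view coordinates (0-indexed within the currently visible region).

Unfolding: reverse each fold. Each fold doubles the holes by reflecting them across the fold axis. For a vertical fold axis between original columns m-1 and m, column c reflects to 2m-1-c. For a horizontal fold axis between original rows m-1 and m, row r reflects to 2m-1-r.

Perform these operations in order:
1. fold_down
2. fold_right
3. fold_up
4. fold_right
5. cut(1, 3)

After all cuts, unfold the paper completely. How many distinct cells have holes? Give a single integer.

Answer: 16

Derivation:
Op 1 fold_down: fold axis h@4; visible region now rows[4,8) x cols[0,32) = 4x32
Op 2 fold_right: fold axis v@16; visible region now rows[4,8) x cols[16,32) = 4x16
Op 3 fold_up: fold axis h@6; visible region now rows[4,6) x cols[16,32) = 2x16
Op 4 fold_right: fold axis v@24; visible region now rows[4,6) x cols[24,32) = 2x8
Op 5 cut(1, 3): punch at orig (5,27); cuts so far [(5, 27)]; region rows[4,6) x cols[24,32) = 2x8
Unfold 1 (reflect across v@24): 2 holes -> [(5, 20), (5, 27)]
Unfold 2 (reflect across h@6): 4 holes -> [(5, 20), (5, 27), (6, 20), (6, 27)]
Unfold 3 (reflect across v@16): 8 holes -> [(5, 4), (5, 11), (5, 20), (5, 27), (6, 4), (6, 11), (6, 20), (6, 27)]
Unfold 4 (reflect across h@4): 16 holes -> [(1, 4), (1, 11), (1, 20), (1, 27), (2, 4), (2, 11), (2, 20), (2, 27), (5, 4), (5, 11), (5, 20), (5, 27), (6, 4), (6, 11), (6, 20), (6, 27)]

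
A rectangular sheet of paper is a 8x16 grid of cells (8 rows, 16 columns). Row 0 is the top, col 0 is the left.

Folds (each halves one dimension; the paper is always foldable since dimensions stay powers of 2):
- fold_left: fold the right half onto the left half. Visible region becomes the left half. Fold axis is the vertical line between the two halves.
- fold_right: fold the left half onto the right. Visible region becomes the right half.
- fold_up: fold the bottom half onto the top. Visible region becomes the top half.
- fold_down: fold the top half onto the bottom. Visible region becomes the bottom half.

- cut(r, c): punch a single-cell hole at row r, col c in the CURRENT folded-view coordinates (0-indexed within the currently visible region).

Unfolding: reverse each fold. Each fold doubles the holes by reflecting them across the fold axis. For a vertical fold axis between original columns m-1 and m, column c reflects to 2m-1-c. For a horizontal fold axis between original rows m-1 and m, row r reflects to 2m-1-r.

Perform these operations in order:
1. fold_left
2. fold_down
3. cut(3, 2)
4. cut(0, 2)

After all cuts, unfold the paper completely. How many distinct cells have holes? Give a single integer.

Answer: 8

Derivation:
Op 1 fold_left: fold axis v@8; visible region now rows[0,8) x cols[0,8) = 8x8
Op 2 fold_down: fold axis h@4; visible region now rows[4,8) x cols[0,8) = 4x8
Op 3 cut(3, 2): punch at orig (7,2); cuts so far [(7, 2)]; region rows[4,8) x cols[0,8) = 4x8
Op 4 cut(0, 2): punch at orig (4,2); cuts so far [(4, 2), (7, 2)]; region rows[4,8) x cols[0,8) = 4x8
Unfold 1 (reflect across h@4): 4 holes -> [(0, 2), (3, 2), (4, 2), (7, 2)]
Unfold 2 (reflect across v@8): 8 holes -> [(0, 2), (0, 13), (3, 2), (3, 13), (4, 2), (4, 13), (7, 2), (7, 13)]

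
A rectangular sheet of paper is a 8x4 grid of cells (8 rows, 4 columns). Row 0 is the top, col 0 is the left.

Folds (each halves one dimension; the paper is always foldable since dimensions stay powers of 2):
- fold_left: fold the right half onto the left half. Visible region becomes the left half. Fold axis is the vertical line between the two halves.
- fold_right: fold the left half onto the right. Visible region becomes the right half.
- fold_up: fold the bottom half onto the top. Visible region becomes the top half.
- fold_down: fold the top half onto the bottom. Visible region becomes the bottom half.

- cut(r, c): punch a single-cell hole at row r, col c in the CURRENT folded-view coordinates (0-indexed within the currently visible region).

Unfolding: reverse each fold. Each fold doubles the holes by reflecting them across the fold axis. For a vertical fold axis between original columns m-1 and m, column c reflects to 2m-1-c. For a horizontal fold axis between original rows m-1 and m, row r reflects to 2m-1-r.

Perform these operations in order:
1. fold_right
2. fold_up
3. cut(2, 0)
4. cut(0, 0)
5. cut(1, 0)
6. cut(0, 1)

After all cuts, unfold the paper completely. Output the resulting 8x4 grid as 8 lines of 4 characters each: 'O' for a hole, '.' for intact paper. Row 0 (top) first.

Op 1 fold_right: fold axis v@2; visible region now rows[0,8) x cols[2,4) = 8x2
Op 2 fold_up: fold axis h@4; visible region now rows[0,4) x cols[2,4) = 4x2
Op 3 cut(2, 0): punch at orig (2,2); cuts so far [(2, 2)]; region rows[0,4) x cols[2,4) = 4x2
Op 4 cut(0, 0): punch at orig (0,2); cuts so far [(0, 2), (2, 2)]; region rows[0,4) x cols[2,4) = 4x2
Op 5 cut(1, 0): punch at orig (1,2); cuts so far [(0, 2), (1, 2), (2, 2)]; region rows[0,4) x cols[2,4) = 4x2
Op 6 cut(0, 1): punch at orig (0,3); cuts so far [(0, 2), (0, 3), (1, 2), (2, 2)]; region rows[0,4) x cols[2,4) = 4x2
Unfold 1 (reflect across h@4): 8 holes -> [(0, 2), (0, 3), (1, 2), (2, 2), (5, 2), (6, 2), (7, 2), (7, 3)]
Unfold 2 (reflect across v@2): 16 holes -> [(0, 0), (0, 1), (0, 2), (0, 3), (1, 1), (1, 2), (2, 1), (2, 2), (5, 1), (5, 2), (6, 1), (6, 2), (7, 0), (7, 1), (7, 2), (7, 3)]

Answer: OOOO
.OO.
.OO.
....
....
.OO.
.OO.
OOOO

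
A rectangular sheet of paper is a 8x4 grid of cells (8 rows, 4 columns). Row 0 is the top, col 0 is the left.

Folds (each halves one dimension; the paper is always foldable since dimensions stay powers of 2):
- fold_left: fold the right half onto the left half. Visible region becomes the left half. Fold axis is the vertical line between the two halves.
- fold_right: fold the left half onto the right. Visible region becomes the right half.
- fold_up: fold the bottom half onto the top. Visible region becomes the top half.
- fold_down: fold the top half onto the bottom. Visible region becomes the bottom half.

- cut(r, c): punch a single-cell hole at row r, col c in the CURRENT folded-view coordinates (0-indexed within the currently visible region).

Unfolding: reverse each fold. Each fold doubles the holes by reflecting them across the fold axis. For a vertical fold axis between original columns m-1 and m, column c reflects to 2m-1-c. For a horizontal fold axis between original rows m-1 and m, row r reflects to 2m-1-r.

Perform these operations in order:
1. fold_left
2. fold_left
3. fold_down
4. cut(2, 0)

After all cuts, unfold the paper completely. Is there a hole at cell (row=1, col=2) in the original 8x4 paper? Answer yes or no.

Answer: yes

Derivation:
Op 1 fold_left: fold axis v@2; visible region now rows[0,8) x cols[0,2) = 8x2
Op 2 fold_left: fold axis v@1; visible region now rows[0,8) x cols[0,1) = 8x1
Op 3 fold_down: fold axis h@4; visible region now rows[4,8) x cols[0,1) = 4x1
Op 4 cut(2, 0): punch at orig (6,0); cuts so far [(6, 0)]; region rows[4,8) x cols[0,1) = 4x1
Unfold 1 (reflect across h@4): 2 holes -> [(1, 0), (6, 0)]
Unfold 2 (reflect across v@1): 4 holes -> [(1, 0), (1, 1), (6, 0), (6, 1)]
Unfold 3 (reflect across v@2): 8 holes -> [(1, 0), (1, 1), (1, 2), (1, 3), (6, 0), (6, 1), (6, 2), (6, 3)]
Holes: [(1, 0), (1, 1), (1, 2), (1, 3), (6, 0), (6, 1), (6, 2), (6, 3)]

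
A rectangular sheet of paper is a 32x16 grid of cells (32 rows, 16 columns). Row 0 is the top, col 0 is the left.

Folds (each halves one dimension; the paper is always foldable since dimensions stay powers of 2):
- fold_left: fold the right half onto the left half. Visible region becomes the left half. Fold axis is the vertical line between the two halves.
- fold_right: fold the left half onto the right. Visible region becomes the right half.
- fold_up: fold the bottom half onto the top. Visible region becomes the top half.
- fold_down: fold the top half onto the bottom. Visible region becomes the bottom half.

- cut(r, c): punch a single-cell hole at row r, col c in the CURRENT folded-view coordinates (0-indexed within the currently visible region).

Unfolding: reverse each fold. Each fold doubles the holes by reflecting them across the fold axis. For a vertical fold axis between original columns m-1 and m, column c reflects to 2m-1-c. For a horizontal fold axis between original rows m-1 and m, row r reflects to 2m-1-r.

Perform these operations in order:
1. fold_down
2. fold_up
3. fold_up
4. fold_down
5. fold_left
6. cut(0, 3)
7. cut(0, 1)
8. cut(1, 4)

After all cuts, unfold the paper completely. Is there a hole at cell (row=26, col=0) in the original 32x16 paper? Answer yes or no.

Answer: no

Derivation:
Op 1 fold_down: fold axis h@16; visible region now rows[16,32) x cols[0,16) = 16x16
Op 2 fold_up: fold axis h@24; visible region now rows[16,24) x cols[0,16) = 8x16
Op 3 fold_up: fold axis h@20; visible region now rows[16,20) x cols[0,16) = 4x16
Op 4 fold_down: fold axis h@18; visible region now rows[18,20) x cols[0,16) = 2x16
Op 5 fold_left: fold axis v@8; visible region now rows[18,20) x cols[0,8) = 2x8
Op 6 cut(0, 3): punch at orig (18,3); cuts so far [(18, 3)]; region rows[18,20) x cols[0,8) = 2x8
Op 7 cut(0, 1): punch at orig (18,1); cuts so far [(18, 1), (18, 3)]; region rows[18,20) x cols[0,8) = 2x8
Op 8 cut(1, 4): punch at orig (19,4); cuts so far [(18, 1), (18, 3), (19, 4)]; region rows[18,20) x cols[0,8) = 2x8
Unfold 1 (reflect across v@8): 6 holes -> [(18, 1), (18, 3), (18, 12), (18, 14), (19, 4), (19, 11)]
Unfold 2 (reflect across h@18): 12 holes -> [(16, 4), (16, 11), (17, 1), (17, 3), (17, 12), (17, 14), (18, 1), (18, 3), (18, 12), (18, 14), (19, 4), (19, 11)]
Unfold 3 (reflect across h@20): 24 holes -> [(16, 4), (16, 11), (17, 1), (17, 3), (17, 12), (17, 14), (18, 1), (18, 3), (18, 12), (18, 14), (19, 4), (19, 11), (20, 4), (20, 11), (21, 1), (21, 3), (21, 12), (21, 14), (22, 1), (22, 3), (22, 12), (22, 14), (23, 4), (23, 11)]
Unfold 4 (reflect across h@24): 48 holes -> [(16, 4), (16, 11), (17, 1), (17, 3), (17, 12), (17, 14), (18, 1), (18, 3), (18, 12), (18, 14), (19, 4), (19, 11), (20, 4), (20, 11), (21, 1), (21, 3), (21, 12), (21, 14), (22, 1), (22, 3), (22, 12), (22, 14), (23, 4), (23, 11), (24, 4), (24, 11), (25, 1), (25, 3), (25, 12), (25, 14), (26, 1), (26, 3), (26, 12), (26, 14), (27, 4), (27, 11), (28, 4), (28, 11), (29, 1), (29, 3), (29, 12), (29, 14), (30, 1), (30, 3), (30, 12), (30, 14), (31, 4), (31, 11)]
Unfold 5 (reflect across h@16): 96 holes -> [(0, 4), (0, 11), (1, 1), (1, 3), (1, 12), (1, 14), (2, 1), (2, 3), (2, 12), (2, 14), (3, 4), (3, 11), (4, 4), (4, 11), (5, 1), (5, 3), (5, 12), (5, 14), (6, 1), (6, 3), (6, 12), (6, 14), (7, 4), (7, 11), (8, 4), (8, 11), (9, 1), (9, 3), (9, 12), (9, 14), (10, 1), (10, 3), (10, 12), (10, 14), (11, 4), (11, 11), (12, 4), (12, 11), (13, 1), (13, 3), (13, 12), (13, 14), (14, 1), (14, 3), (14, 12), (14, 14), (15, 4), (15, 11), (16, 4), (16, 11), (17, 1), (17, 3), (17, 12), (17, 14), (18, 1), (18, 3), (18, 12), (18, 14), (19, 4), (19, 11), (20, 4), (20, 11), (21, 1), (21, 3), (21, 12), (21, 14), (22, 1), (22, 3), (22, 12), (22, 14), (23, 4), (23, 11), (24, 4), (24, 11), (25, 1), (25, 3), (25, 12), (25, 14), (26, 1), (26, 3), (26, 12), (26, 14), (27, 4), (27, 11), (28, 4), (28, 11), (29, 1), (29, 3), (29, 12), (29, 14), (30, 1), (30, 3), (30, 12), (30, 14), (31, 4), (31, 11)]
Holes: [(0, 4), (0, 11), (1, 1), (1, 3), (1, 12), (1, 14), (2, 1), (2, 3), (2, 12), (2, 14), (3, 4), (3, 11), (4, 4), (4, 11), (5, 1), (5, 3), (5, 12), (5, 14), (6, 1), (6, 3), (6, 12), (6, 14), (7, 4), (7, 11), (8, 4), (8, 11), (9, 1), (9, 3), (9, 12), (9, 14), (10, 1), (10, 3), (10, 12), (10, 14), (11, 4), (11, 11), (12, 4), (12, 11), (13, 1), (13, 3), (13, 12), (13, 14), (14, 1), (14, 3), (14, 12), (14, 14), (15, 4), (15, 11), (16, 4), (16, 11), (17, 1), (17, 3), (17, 12), (17, 14), (18, 1), (18, 3), (18, 12), (18, 14), (19, 4), (19, 11), (20, 4), (20, 11), (21, 1), (21, 3), (21, 12), (21, 14), (22, 1), (22, 3), (22, 12), (22, 14), (23, 4), (23, 11), (24, 4), (24, 11), (25, 1), (25, 3), (25, 12), (25, 14), (26, 1), (26, 3), (26, 12), (26, 14), (27, 4), (27, 11), (28, 4), (28, 11), (29, 1), (29, 3), (29, 12), (29, 14), (30, 1), (30, 3), (30, 12), (30, 14), (31, 4), (31, 11)]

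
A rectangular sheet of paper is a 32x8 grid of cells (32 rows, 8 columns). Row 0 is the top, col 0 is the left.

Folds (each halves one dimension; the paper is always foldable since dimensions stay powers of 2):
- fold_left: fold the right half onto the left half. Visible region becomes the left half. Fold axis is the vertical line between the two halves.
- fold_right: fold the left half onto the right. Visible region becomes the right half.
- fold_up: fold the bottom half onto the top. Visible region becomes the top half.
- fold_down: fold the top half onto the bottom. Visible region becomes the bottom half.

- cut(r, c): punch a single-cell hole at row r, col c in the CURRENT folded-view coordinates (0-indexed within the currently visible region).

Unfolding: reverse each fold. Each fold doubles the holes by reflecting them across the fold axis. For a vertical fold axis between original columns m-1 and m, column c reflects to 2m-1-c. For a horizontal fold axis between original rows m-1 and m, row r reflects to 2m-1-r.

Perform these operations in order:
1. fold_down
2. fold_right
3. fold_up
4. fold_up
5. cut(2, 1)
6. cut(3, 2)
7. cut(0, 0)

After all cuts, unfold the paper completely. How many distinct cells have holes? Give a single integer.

Op 1 fold_down: fold axis h@16; visible region now rows[16,32) x cols[0,8) = 16x8
Op 2 fold_right: fold axis v@4; visible region now rows[16,32) x cols[4,8) = 16x4
Op 3 fold_up: fold axis h@24; visible region now rows[16,24) x cols[4,8) = 8x4
Op 4 fold_up: fold axis h@20; visible region now rows[16,20) x cols[4,8) = 4x4
Op 5 cut(2, 1): punch at orig (18,5); cuts so far [(18, 5)]; region rows[16,20) x cols[4,8) = 4x4
Op 6 cut(3, 2): punch at orig (19,6); cuts so far [(18, 5), (19, 6)]; region rows[16,20) x cols[4,8) = 4x4
Op 7 cut(0, 0): punch at orig (16,4); cuts so far [(16, 4), (18, 5), (19, 6)]; region rows[16,20) x cols[4,8) = 4x4
Unfold 1 (reflect across h@20): 6 holes -> [(16, 4), (18, 5), (19, 6), (20, 6), (21, 5), (23, 4)]
Unfold 2 (reflect across h@24): 12 holes -> [(16, 4), (18, 5), (19, 6), (20, 6), (21, 5), (23, 4), (24, 4), (26, 5), (27, 6), (28, 6), (29, 5), (31, 4)]
Unfold 3 (reflect across v@4): 24 holes -> [(16, 3), (16, 4), (18, 2), (18, 5), (19, 1), (19, 6), (20, 1), (20, 6), (21, 2), (21, 5), (23, 3), (23, 4), (24, 3), (24, 4), (26, 2), (26, 5), (27, 1), (27, 6), (28, 1), (28, 6), (29, 2), (29, 5), (31, 3), (31, 4)]
Unfold 4 (reflect across h@16): 48 holes -> [(0, 3), (0, 4), (2, 2), (2, 5), (3, 1), (3, 6), (4, 1), (4, 6), (5, 2), (5, 5), (7, 3), (7, 4), (8, 3), (8, 4), (10, 2), (10, 5), (11, 1), (11, 6), (12, 1), (12, 6), (13, 2), (13, 5), (15, 3), (15, 4), (16, 3), (16, 4), (18, 2), (18, 5), (19, 1), (19, 6), (20, 1), (20, 6), (21, 2), (21, 5), (23, 3), (23, 4), (24, 3), (24, 4), (26, 2), (26, 5), (27, 1), (27, 6), (28, 1), (28, 6), (29, 2), (29, 5), (31, 3), (31, 4)]

Answer: 48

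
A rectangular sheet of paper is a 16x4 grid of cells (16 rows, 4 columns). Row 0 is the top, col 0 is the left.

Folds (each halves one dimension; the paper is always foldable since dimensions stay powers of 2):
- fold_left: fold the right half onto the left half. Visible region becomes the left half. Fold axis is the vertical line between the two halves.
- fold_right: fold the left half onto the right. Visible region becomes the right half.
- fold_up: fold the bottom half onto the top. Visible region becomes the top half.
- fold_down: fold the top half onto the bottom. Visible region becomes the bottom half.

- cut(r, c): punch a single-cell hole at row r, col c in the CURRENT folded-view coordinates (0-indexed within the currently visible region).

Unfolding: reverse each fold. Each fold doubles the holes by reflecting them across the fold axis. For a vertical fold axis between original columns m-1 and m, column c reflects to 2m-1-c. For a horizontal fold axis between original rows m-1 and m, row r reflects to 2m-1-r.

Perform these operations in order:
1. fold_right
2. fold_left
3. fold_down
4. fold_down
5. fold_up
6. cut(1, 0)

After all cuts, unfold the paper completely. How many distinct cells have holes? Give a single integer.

Answer: 32

Derivation:
Op 1 fold_right: fold axis v@2; visible region now rows[0,16) x cols[2,4) = 16x2
Op 2 fold_left: fold axis v@3; visible region now rows[0,16) x cols[2,3) = 16x1
Op 3 fold_down: fold axis h@8; visible region now rows[8,16) x cols[2,3) = 8x1
Op 4 fold_down: fold axis h@12; visible region now rows[12,16) x cols[2,3) = 4x1
Op 5 fold_up: fold axis h@14; visible region now rows[12,14) x cols[2,3) = 2x1
Op 6 cut(1, 0): punch at orig (13,2); cuts so far [(13, 2)]; region rows[12,14) x cols[2,3) = 2x1
Unfold 1 (reflect across h@14): 2 holes -> [(13, 2), (14, 2)]
Unfold 2 (reflect across h@12): 4 holes -> [(9, 2), (10, 2), (13, 2), (14, 2)]
Unfold 3 (reflect across h@8): 8 holes -> [(1, 2), (2, 2), (5, 2), (6, 2), (9, 2), (10, 2), (13, 2), (14, 2)]
Unfold 4 (reflect across v@3): 16 holes -> [(1, 2), (1, 3), (2, 2), (2, 3), (5, 2), (5, 3), (6, 2), (6, 3), (9, 2), (9, 3), (10, 2), (10, 3), (13, 2), (13, 3), (14, 2), (14, 3)]
Unfold 5 (reflect across v@2): 32 holes -> [(1, 0), (1, 1), (1, 2), (1, 3), (2, 0), (2, 1), (2, 2), (2, 3), (5, 0), (5, 1), (5, 2), (5, 3), (6, 0), (6, 1), (6, 2), (6, 3), (9, 0), (9, 1), (9, 2), (9, 3), (10, 0), (10, 1), (10, 2), (10, 3), (13, 0), (13, 1), (13, 2), (13, 3), (14, 0), (14, 1), (14, 2), (14, 3)]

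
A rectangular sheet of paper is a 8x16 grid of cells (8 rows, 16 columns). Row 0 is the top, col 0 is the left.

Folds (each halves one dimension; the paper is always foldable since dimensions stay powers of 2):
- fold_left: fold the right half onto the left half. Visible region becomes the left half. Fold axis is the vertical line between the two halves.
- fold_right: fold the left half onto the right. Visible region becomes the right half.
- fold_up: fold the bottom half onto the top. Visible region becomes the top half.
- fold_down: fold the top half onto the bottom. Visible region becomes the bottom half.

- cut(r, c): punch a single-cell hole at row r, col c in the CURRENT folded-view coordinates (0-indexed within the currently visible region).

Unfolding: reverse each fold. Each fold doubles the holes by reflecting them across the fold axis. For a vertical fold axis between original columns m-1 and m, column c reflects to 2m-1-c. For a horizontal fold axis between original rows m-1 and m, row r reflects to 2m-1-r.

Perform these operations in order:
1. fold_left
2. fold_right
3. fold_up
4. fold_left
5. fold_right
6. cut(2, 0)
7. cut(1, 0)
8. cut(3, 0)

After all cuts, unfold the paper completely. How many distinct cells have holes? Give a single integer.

Op 1 fold_left: fold axis v@8; visible region now rows[0,8) x cols[0,8) = 8x8
Op 2 fold_right: fold axis v@4; visible region now rows[0,8) x cols[4,8) = 8x4
Op 3 fold_up: fold axis h@4; visible region now rows[0,4) x cols[4,8) = 4x4
Op 4 fold_left: fold axis v@6; visible region now rows[0,4) x cols[4,6) = 4x2
Op 5 fold_right: fold axis v@5; visible region now rows[0,4) x cols[5,6) = 4x1
Op 6 cut(2, 0): punch at orig (2,5); cuts so far [(2, 5)]; region rows[0,4) x cols[5,6) = 4x1
Op 7 cut(1, 0): punch at orig (1,5); cuts so far [(1, 5), (2, 5)]; region rows[0,4) x cols[5,6) = 4x1
Op 8 cut(3, 0): punch at orig (3,5); cuts so far [(1, 5), (2, 5), (3, 5)]; region rows[0,4) x cols[5,6) = 4x1
Unfold 1 (reflect across v@5): 6 holes -> [(1, 4), (1, 5), (2, 4), (2, 5), (3, 4), (3, 5)]
Unfold 2 (reflect across v@6): 12 holes -> [(1, 4), (1, 5), (1, 6), (1, 7), (2, 4), (2, 5), (2, 6), (2, 7), (3, 4), (3, 5), (3, 6), (3, 7)]
Unfold 3 (reflect across h@4): 24 holes -> [(1, 4), (1, 5), (1, 6), (1, 7), (2, 4), (2, 5), (2, 6), (2, 7), (3, 4), (3, 5), (3, 6), (3, 7), (4, 4), (4, 5), (4, 6), (4, 7), (5, 4), (5, 5), (5, 6), (5, 7), (6, 4), (6, 5), (6, 6), (6, 7)]
Unfold 4 (reflect across v@4): 48 holes -> [(1, 0), (1, 1), (1, 2), (1, 3), (1, 4), (1, 5), (1, 6), (1, 7), (2, 0), (2, 1), (2, 2), (2, 3), (2, 4), (2, 5), (2, 6), (2, 7), (3, 0), (3, 1), (3, 2), (3, 3), (3, 4), (3, 5), (3, 6), (3, 7), (4, 0), (4, 1), (4, 2), (4, 3), (4, 4), (4, 5), (4, 6), (4, 7), (5, 0), (5, 1), (5, 2), (5, 3), (5, 4), (5, 5), (5, 6), (5, 7), (6, 0), (6, 1), (6, 2), (6, 3), (6, 4), (6, 5), (6, 6), (6, 7)]
Unfold 5 (reflect across v@8): 96 holes -> [(1, 0), (1, 1), (1, 2), (1, 3), (1, 4), (1, 5), (1, 6), (1, 7), (1, 8), (1, 9), (1, 10), (1, 11), (1, 12), (1, 13), (1, 14), (1, 15), (2, 0), (2, 1), (2, 2), (2, 3), (2, 4), (2, 5), (2, 6), (2, 7), (2, 8), (2, 9), (2, 10), (2, 11), (2, 12), (2, 13), (2, 14), (2, 15), (3, 0), (3, 1), (3, 2), (3, 3), (3, 4), (3, 5), (3, 6), (3, 7), (3, 8), (3, 9), (3, 10), (3, 11), (3, 12), (3, 13), (3, 14), (3, 15), (4, 0), (4, 1), (4, 2), (4, 3), (4, 4), (4, 5), (4, 6), (4, 7), (4, 8), (4, 9), (4, 10), (4, 11), (4, 12), (4, 13), (4, 14), (4, 15), (5, 0), (5, 1), (5, 2), (5, 3), (5, 4), (5, 5), (5, 6), (5, 7), (5, 8), (5, 9), (5, 10), (5, 11), (5, 12), (5, 13), (5, 14), (5, 15), (6, 0), (6, 1), (6, 2), (6, 3), (6, 4), (6, 5), (6, 6), (6, 7), (6, 8), (6, 9), (6, 10), (6, 11), (6, 12), (6, 13), (6, 14), (6, 15)]

Answer: 96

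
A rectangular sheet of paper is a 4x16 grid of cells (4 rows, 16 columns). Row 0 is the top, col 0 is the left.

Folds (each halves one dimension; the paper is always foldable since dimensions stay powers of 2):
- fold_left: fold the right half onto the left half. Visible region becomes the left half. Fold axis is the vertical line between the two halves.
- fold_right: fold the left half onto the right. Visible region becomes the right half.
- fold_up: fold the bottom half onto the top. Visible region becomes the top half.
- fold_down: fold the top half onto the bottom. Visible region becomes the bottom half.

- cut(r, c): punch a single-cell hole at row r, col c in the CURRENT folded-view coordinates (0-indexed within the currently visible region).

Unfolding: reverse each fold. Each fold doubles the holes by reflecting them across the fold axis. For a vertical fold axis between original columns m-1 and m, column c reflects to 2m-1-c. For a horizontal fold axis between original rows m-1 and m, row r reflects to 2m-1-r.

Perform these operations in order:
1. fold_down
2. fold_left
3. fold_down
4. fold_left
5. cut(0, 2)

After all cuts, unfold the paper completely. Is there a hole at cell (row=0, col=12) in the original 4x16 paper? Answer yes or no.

Op 1 fold_down: fold axis h@2; visible region now rows[2,4) x cols[0,16) = 2x16
Op 2 fold_left: fold axis v@8; visible region now rows[2,4) x cols[0,8) = 2x8
Op 3 fold_down: fold axis h@3; visible region now rows[3,4) x cols[0,8) = 1x8
Op 4 fold_left: fold axis v@4; visible region now rows[3,4) x cols[0,4) = 1x4
Op 5 cut(0, 2): punch at orig (3,2); cuts so far [(3, 2)]; region rows[3,4) x cols[0,4) = 1x4
Unfold 1 (reflect across v@4): 2 holes -> [(3, 2), (3, 5)]
Unfold 2 (reflect across h@3): 4 holes -> [(2, 2), (2, 5), (3, 2), (3, 5)]
Unfold 3 (reflect across v@8): 8 holes -> [(2, 2), (2, 5), (2, 10), (2, 13), (3, 2), (3, 5), (3, 10), (3, 13)]
Unfold 4 (reflect across h@2): 16 holes -> [(0, 2), (0, 5), (0, 10), (0, 13), (1, 2), (1, 5), (1, 10), (1, 13), (2, 2), (2, 5), (2, 10), (2, 13), (3, 2), (3, 5), (3, 10), (3, 13)]
Holes: [(0, 2), (0, 5), (0, 10), (0, 13), (1, 2), (1, 5), (1, 10), (1, 13), (2, 2), (2, 5), (2, 10), (2, 13), (3, 2), (3, 5), (3, 10), (3, 13)]

Answer: no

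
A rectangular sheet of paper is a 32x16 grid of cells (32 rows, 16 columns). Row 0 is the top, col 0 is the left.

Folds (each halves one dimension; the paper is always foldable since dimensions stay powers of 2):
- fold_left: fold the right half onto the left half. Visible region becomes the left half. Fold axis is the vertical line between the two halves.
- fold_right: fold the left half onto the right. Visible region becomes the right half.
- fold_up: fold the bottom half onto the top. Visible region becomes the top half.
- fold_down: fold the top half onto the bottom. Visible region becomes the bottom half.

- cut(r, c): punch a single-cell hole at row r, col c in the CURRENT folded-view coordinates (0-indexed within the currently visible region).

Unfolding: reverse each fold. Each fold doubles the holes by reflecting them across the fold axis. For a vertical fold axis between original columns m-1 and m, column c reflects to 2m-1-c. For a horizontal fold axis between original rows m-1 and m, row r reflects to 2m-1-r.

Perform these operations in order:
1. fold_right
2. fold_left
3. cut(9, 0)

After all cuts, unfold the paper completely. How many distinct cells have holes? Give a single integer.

Answer: 4

Derivation:
Op 1 fold_right: fold axis v@8; visible region now rows[0,32) x cols[8,16) = 32x8
Op 2 fold_left: fold axis v@12; visible region now rows[0,32) x cols[8,12) = 32x4
Op 3 cut(9, 0): punch at orig (9,8); cuts so far [(9, 8)]; region rows[0,32) x cols[8,12) = 32x4
Unfold 1 (reflect across v@12): 2 holes -> [(9, 8), (9, 15)]
Unfold 2 (reflect across v@8): 4 holes -> [(9, 0), (9, 7), (9, 8), (9, 15)]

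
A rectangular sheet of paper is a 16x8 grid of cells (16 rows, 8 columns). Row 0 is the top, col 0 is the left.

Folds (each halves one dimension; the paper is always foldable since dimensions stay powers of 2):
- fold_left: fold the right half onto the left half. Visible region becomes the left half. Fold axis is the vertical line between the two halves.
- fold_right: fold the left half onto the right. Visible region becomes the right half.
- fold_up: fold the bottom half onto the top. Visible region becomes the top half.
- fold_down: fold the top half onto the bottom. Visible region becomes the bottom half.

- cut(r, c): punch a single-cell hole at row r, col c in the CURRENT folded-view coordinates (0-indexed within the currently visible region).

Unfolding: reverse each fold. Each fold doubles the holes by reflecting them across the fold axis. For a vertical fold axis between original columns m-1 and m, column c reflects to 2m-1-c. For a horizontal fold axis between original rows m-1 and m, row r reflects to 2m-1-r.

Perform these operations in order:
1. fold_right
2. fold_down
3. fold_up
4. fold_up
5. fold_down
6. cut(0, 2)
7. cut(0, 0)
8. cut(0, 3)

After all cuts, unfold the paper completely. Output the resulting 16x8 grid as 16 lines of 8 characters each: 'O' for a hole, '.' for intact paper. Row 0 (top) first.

Answer: OO.OO.OO
OO.OO.OO
OO.OO.OO
OO.OO.OO
OO.OO.OO
OO.OO.OO
OO.OO.OO
OO.OO.OO
OO.OO.OO
OO.OO.OO
OO.OO.OO
OO.OO.OO
OO.OO.OO
OO.OO.OO
OO.OO.OO
OO.OO.OO

Derivation:
Op 1 fold_right: fold axis v@4; visible region now rows[0,16) x cols[4,8) = 16x4
Op 2 fold_down: fold axis h@8; visible region now rows[8,16) x cols[4,8) = 8x4
Op 3 fold_up: fold axis h@12; visible region now rows[8,12) x cols[4,8) = 4x4
Op 4 fold_up: fold axis h@10; visible region now rows[8,10) x cols[4,8) = 2x4
Op 5 fold_down: fold axis h@9; visible region now rows[9,10) x cols[4,8) = 1x4
Op 6 cut(0, 2): punch at orig (9,6); cuts so far [(9, 6)]; region rows[9,10) x cols[4,8) = 1x4
Op 7 cut(0, 0): punch at orig (9,4); cuts so far [(9, 4), (9, 6)]; region rows[9,10) x cols[4,8) = 1x4
Op 8 cut(0, 3): punch at orig (9,7); cuts so far [(9, 4), (9, 6), (9, 7)]; region rows[9,10) x cols[4,8) = 1x4
Unfold 1 (reflect across h@9): 6 holes -> [(8, 4), (8, 6), (8, 7), (9, 4), (9, 6), (9, 7)]
Unfold 2 (reflect across h@10): 12 holes -> [(8, 4), (8, 6), (8, 7), (9, 4), (9, 6), (9, 7), (10, 4), (10, 6), (10, 7), (11, 4), (11, 6), (11, 7)]
Unfold 3 (reflect across h@12): 24 holes -> [(8, 4), (8, 6), (8, 7), (9, 4), (9, 6), (9, 7), (10, 4), (10, 6), (10, 7), (11, 4), (11, 6), (11, 7), (12, 4), (12, 6), (12, 7), (13, 4), (13, 6), (13, 7), (14, 4), (14, 6), (14, 7), (15, 4), (15, 6), (15, 7)]
Unfold 4 (reflect across h@8): 48 holes -> [(0, 4), (0, 6), (0, 7), (1, 4), (1, 6), (1, 7), (2, 4), (2, 6), (2, 7), (3, 4), (3, 6), (3, 7), (4, 4), (4, 6), (4, 7), (5, 4), (5, 6), (5, 7), (6, 4), (6, 6), (6, 7), (7, 4), (7, 6), (7, 7), (8, 4), (8, 6), (8, 7), (9, 4), (9, 6), (9, 7), (10, 4), (10, 6), (10, 7), (11, 4), (11, 6), (11, 7), (12, 4), (12, 6), (12, 7), (13, 4), (13, 6), (13, 7), (14, 4), (14, 6), (14, 7), (15, 4), (15, 6), (15, 7)]
Unfold 5 (reflect across v@4): 96 holes -> [(0, 0), (0, 1), (0, 3), (0, 4), (0, 6), (0, 7), (1, 0), (1, 1), (1, 3), (1, 4), (1, 6), (1, 7), (2, 0), (2, 1), (2, 3), (2, 4), (2, 6), (2, 7), (3, 0), (3, 1), (3, 3), (3, 4), (3, 6), (3, 7), (4, 0), (4, 1), (4, 3), (4, 4), (4, 6), (4, 7), (5, 0), (5, 1), (5, 3), (5, 4), (5, 6), (5, 7), (6, 0), (6, 1), (6, 3), (6, 4), (6, 6), (6, 7), (7, 0), (7, 1), (7, 3), (7, 4), (7, 6), (7, 7), (8, 0), (8, 1), (8, 3), (8, 4), (8, 6), (8, 7), (9, 0), (9, 1), (9, 3), (9, 4), (9, 6), (9, 7), (10, 0), (10, 1), (10, 3), (10, 4), (10, 6), (10, 7), (11, 0), (11, 1), (11, 3), (11, 4), (11, 6), (11, 7), (12, 0), (12, 1), (12, 3), (12, 4), (12, 6), (12, 7), (13, 0), (13, 1), (13, 3), (13, 4), (13, 6), (13, 7), (14, 0), (14, 1), (14, 3), (14, 4), (14, 6), (14, 7), (15, 0), (15, 1), (15, 3), (15, 4), (15, 6), (15, 7)]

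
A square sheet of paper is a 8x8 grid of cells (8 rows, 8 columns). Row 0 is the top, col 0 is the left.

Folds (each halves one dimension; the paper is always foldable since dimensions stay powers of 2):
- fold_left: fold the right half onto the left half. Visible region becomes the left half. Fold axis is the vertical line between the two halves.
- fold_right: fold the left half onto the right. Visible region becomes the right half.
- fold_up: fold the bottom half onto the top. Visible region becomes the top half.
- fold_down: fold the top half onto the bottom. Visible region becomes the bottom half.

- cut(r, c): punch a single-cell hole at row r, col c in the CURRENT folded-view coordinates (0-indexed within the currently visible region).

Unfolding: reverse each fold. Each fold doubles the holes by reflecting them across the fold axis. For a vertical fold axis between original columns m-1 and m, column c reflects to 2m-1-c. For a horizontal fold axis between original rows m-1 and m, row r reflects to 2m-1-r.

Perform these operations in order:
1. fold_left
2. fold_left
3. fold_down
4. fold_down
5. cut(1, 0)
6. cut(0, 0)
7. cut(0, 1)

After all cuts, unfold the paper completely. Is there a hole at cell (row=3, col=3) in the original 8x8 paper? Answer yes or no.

Op 1 fold_left: fold axis v@4; visible region now rows[0,8) x cols[0,4) = 8x4
Op 2 fold_left: fold axis v@2; visible region now rows[0,8) x cols[0,2) = 8x2
Op 3 fold_down: fold axis h@4; visible region now rows[4,8) x cols[0,2) = 4x2
Op 4 fold_down: fold axis h@6; visible region now rows[6,8) x cols[0,2) = 2x2
Op 5 cut(1, 0): punch at orig (7,0); cuts so far [(7, 0)]; region rows[6,8) x cols[0,2) = 2x2
Op 6 cut(0, 0): punch at orig (6,0); cuts so far [(6, 0), (7, 0)]; region rows[6,8) x cols[0,2) = 2x2
Op 7 cut(0, 1): punch at orig (6,1); cuts so far [(6, 0), (6, 1), (7, 0)]; region rows[6,8) x cols[0,2) = 2x2
Unfold 1 (reflect across h@6): 6 holes -> [(4, 0), (5, 0), (5, 1), (6, 0), (6, 1), (7, 0)]
Unfold 2 (reflect across h@4): 12 holes -> [(0, 0), (1, 0), (1, 1), (2, 0), (2, 1), (3, 0), (4, 0), (5, 0), (5, 1), (6, 0), (6, 1), (7, 0)]
Unfold 3 (reflect across v@2): 24 holes -> [(0, 0), (0, 3), (1, 0), (1, 1), (1, 2), (1, 3), (2, 0), (2, 1), (2, 2), (2, 3), (3, 0), (3, 3), (4, 0), (4, 3), (5, 0), (5, 1), (5, 2), (5, 3), (6, 0), (6, 1), (6, 2), (6, 3), (7, 0), (7, 3)]
Unfold 4 (reflect across v@4): 48 holes -> [(0, 0), (0, 3), (0, 4), (0, 7), (1, 0), (1, 1), (1, 2), (1, 3), (1, 4), (1, 5), (1, 6), (1, 7), (2, 0), (2, 1), (2, 2), (2, 3), (2, 4), (2, 5), (2, 6), (2, 7), (3, 0), (3, 3), (3, 4), (3, 7), (4, 0), (4, 3), (4, 4), (4, 7), (5, 0), (5, 1), (5, 2), (5, 3), (5, 4), (5, 5), (5, 6), (5, 7), (6, 0), (6, 1), (6, 2), (6, 3), (6, 4), (6, 5), (6, 6), (6, 7), (7, 0), (7, 3), (7, 4), (7, 7)]
Holes: [(0, 0), (0, 3), (0, 4), (0, 7), (1, 0), (1, 1), (1, 2), (1, 3), (1, 4), (1, 5), (1, 6), (1, 7), (2, 0), (2, 1), (2, 2), (2, 3), (2, 4), (2, 5), (2, 6), (2, 7), (3, 0), (3, 3), (3, 4), (3, 7), (4, 0), (4, 3), (4, 4), (4, 7), (5, 0), (5, 1), (5, 2), (5, 3), (5, 4), (5, 5), (5, 6), (5, 7), (6, 0), (6, 1), (6, 2), (6, 3), (6, 4), (6, 5), (6, 6), (6, 7), (7, 0), (7, 3), (7, 4), (7, 7)]

Answer: yes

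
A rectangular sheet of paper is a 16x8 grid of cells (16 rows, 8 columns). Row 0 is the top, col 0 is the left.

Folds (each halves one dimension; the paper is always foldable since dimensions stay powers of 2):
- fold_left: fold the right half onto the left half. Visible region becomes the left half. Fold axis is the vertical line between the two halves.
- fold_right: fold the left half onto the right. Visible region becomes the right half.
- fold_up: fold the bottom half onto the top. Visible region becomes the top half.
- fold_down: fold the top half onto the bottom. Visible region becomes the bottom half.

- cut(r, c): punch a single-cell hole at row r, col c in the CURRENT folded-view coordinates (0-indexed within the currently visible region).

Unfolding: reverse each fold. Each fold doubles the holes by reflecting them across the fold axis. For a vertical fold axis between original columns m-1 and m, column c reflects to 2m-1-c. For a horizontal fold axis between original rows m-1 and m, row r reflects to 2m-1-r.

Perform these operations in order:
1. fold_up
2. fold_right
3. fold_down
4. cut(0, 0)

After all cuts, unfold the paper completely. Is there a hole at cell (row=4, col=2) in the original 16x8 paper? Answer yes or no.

Op 1 fold_up: fold axis h@8; visible region now rows[0,8) x cols[0,8) = 8x8
Op 2 fold_right: fold axis v@4; visible region now rows[0,8) x cols[4,8) = 8x4
Op 3 fold_down: fold axis h@4; visible region now rows[4,8) x cols[4,8) = 4x4
Op 4 cut(0, 0): punch at orig (4,4); cuts so far [(4, 4)]; region rows[4,8) x cols[4,8) = 4x4
Unfold 1 (reflect across h@4): 2 holes -> [(3, 4), (4, 4)]
Unfold 2 (reflect across v@4): 4 holes -> [(3, 3), (3, 4), (4, 3), (4, 4)]
Unfold 3 (reflect across h@8): 8 holes -> [(3, 3), (3, 4), (4, 3), (4, 4), (11, 3), (11, 4), (12, 3), (12, 4)]
Holes: [(3, 3), (3, 4), (4, 3), (4, 4), (11, 3), (11, 4), (12, 3), (12, 4)]

Answer: no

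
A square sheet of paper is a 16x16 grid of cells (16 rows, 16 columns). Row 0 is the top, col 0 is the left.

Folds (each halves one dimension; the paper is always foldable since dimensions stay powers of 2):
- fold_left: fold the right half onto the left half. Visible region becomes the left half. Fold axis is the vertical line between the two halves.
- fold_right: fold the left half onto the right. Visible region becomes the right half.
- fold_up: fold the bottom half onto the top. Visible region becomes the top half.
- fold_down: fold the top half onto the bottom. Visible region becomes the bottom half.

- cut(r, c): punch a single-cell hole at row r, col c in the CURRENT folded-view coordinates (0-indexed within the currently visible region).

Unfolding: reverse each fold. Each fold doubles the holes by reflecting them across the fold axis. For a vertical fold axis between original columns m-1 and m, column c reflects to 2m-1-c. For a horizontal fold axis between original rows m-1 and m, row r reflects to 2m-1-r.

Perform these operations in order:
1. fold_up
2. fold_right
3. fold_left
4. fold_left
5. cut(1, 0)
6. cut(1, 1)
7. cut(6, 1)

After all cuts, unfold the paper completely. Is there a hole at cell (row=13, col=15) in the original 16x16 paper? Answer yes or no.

Op 1 fold_up: fold axis h@8; visible region now rows[0,8) x cols[0,16) = 8x16
Op 2 fold_right: fold axis v@8; visible region now rows[0,8) x cols[8,16) = 8x8
Op 3 fold_left: fold axis v@12; visible region now rows[0,8) x cols[8,12) = 8x4
Op 4 fold_left: fold axis v@10; visible region now rows[0,8) x cols[8,10) = 8x2
Op 5 cut(1, 0): punch at orig (1,8); cuts so far [(1, 8)]; region rows[0,8) x cols[8,10) = 8x2
Op 6 cut(1, 1): punch at orig (1,9); cuts so far [(1, 8), (1, 9)]; region rows[0,8) x cols[8,10) = 8x2
Op 7 cut(6, 1): punch at orig (6,9); cuts so far [(1, 8), (1, 9), (6, 9)]; region rows[0,8) x cols[8,10) = 8x2
Unfold 1 (reflect across v@10): 6 holes -> [(1, 8), (1, 9), (1, 10), (1, 11), (6, 9), (6, 10)]
Unfold 2 (reflect across v@12): 12 holes -> [(1, 8), (1, 9), (1, 10), (1, 11), (1, 12), (1, 13), (1, 14), (1, 15), (6, 9), (6, 10), (6, 13), (6, 14)]
Unfold 3 (reflect across v@8): 24 holes -> [(1, 0), (1, 1), (1, 2), (1, 3), (1, 4), (1, 5), (1, 6), (1, 7), (1, 8), (1, 9), (1, 10), (1, 11), (1, 12), (1, 13), (1, 14), (1, 15), (6, 1), (6, 2), (6, 5), (6, 6), (6, 9), (6, 10), (6, 13), (6, 14)]
Unfold 4 (reflect across h@8): 48 holes -> [(1, 0), (1, 1), (1, 2), (1, 3), (1, 4), (1, 5), (1, 6), (1, 7), (1, 8), (1, 9), (1, 10), (1, 11), (1, 12), (1, 13), (1, 14), (1, 15), (6, 1), (6, 2), (6, 5), (6, 6), (6, 9), (6, 10), (6, 13), (6, 14), (9, 1), (9, 2), (9, 5), (9, 6), (9, 9), (9, 10), (9, 13), (9, 14), (14, 0), (14, 1), (14, 2), (14, 3), (14, 4), (14, 5), (14, 6), (14, 7), (14, 8), (14, 9), (14, 10), (14, 11), (14, 12), (14, 13), (14, 14), (14, 15)]
Holes: [(1, 0), (1, 1), (1, 2), (1, 3), (1, 4), (1, 5), (1, 6), (1, 7), (1, 8), (1, 9), (1, 10), (1, 11), (1, 12), (1, 13), (1, 14), (1, 15), (6, 1), (6, 2), (6, 5), (6, 6), (6, 9), (6, 10), (6, 13), (6, 14), (9, 1), (9, 2), (9, 5), (9, 6), (9, 9), (9, 10), (9, 13), (9, 14), (14, 0), (14, 1), (14, 2), (14, 3), (14, 4), (14, 5), (14, 6), (14, 7), (14, 8), (14, 9), (14, 10), (14, 11), (14, 12), (14, 13), (14, 14), (14, 15)]

Answer: no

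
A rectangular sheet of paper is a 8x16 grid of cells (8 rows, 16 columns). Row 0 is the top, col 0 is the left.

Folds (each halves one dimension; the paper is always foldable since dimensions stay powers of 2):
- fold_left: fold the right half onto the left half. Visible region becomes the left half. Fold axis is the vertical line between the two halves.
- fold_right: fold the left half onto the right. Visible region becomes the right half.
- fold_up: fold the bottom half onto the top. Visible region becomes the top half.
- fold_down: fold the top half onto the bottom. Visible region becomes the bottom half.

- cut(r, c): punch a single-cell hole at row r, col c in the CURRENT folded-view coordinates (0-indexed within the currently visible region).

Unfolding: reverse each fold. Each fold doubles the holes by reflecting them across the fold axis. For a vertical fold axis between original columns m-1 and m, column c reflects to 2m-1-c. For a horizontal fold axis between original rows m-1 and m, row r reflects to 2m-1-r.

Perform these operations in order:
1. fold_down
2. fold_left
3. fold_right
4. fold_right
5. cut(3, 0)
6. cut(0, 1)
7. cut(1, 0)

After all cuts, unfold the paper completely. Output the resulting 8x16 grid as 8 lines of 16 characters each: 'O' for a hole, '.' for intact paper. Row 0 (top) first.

Op 1 fold_down: fold axis h@4; visible region now rows[4,8) x cols[0,16) = 4x16
Op 2 fold_left: fold axis v@8; visible region now rows[4,8) x cols[0,8) = 4x8
Op 3 fold_right: fold axis v@4; visible region now rows[4,8) x cols[4,8) = 4x4
Op 4 fold_right: fold axis v@6; visible region now rows[4,8) x cols[6,8) = 4x2
Op 5 cut(3, 0): punch at orig (7,6); cuts so far [(7, 6)]; region rows[4,8) x cols[6,8) = 4x2
Op 6 cut(0, 1): punch at orig (4,7); cuts so far [(4, 7), (7, 6)]; region rows[4,8) x cols[6,8) = 4x2
Op 7 cut(1, 0): punch at orig (5,6); cuts so far [(4, 7), (5, 6), (7, 6)]; region rows[4,8) x cols[6,8) = 4x2
Unfold 1 (reflect across v@6): 6 holes -> [(4, 4), (4, 7), (5, 5), (5, 6), (7, 5), (7, 6)]
Unfold 2 (reflect across v@4): 12 holes -> [(4, 0), (4, 3), (4, 4), (4, 7), (5, 1), (5, 2), (5, 5), (5, 6), (7, 1), (7, 2), (7, 5), (7, 6)]
Unfold 3 (reflect across v@8): 24 holes -> [(4, 0), (4, 3), (4, 4), (4, 7), (4, 8), (4, 11), (4, 12), (4, 15), (5, 1), (5, 2), (5, 5), (5, 6), (5, 9), (5, 10), (5, 13), (5, 14), (7, 1), (7, 2), (7, 5), (7, 6), (7, 9), (7, 10), (7, 13), (7, 14)]
Unfold 4 (reflect across h@4): 48 holes -> [(0, 1), (0, 2), (0, 5), (0, 6), (0, 9), (0, 10), (0, 13), (0, 14), (2, 1), (2, 2), (2, 5), (2, 6), (2, 9), (2, 10), (2, 13), (2, 14), (3, 0), (3, 3), (3, 4), (3, 7), (3, 8), (3, 11), (3, 12), (3, 15), (4, 0), (4, 3), (4, 4), (4, 7), (4, 8), (4, 11), (4, 12), (4, 15), (5, 1), (5, 2), (5, 5), (5, 6), (5, 9), (5, 10), (5, 13), (5, 14), (7, 1), (7, 2), (7, 5), (7, 6), (7, 9), (7, 10), (7, 13), (7, 14)]

Answer: .OO..OO..OO..OO.
................
.OO..OO..OO..OO.
O..OO..OO..OO..O
O..OO..OO..OO..O
.OO..OO..OO..OO.
................
.OO..OO..OO..OO.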